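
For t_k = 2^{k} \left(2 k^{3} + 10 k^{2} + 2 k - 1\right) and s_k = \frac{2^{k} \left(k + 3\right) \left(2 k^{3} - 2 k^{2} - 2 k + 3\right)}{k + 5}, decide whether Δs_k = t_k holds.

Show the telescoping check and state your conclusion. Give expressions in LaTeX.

s_(k+1) = 2**(k + 1)*(2*k**4 + 12*k**3 + 16*k**2 + k + 4)/(k + 6)
s_(k+1) − s_k = 2**k*(2*k**5 + 28*k**4 + 136*k**3 + 213*k**2 + 27*k - 14)/(k**2 + 11*k + 30)
(s_(k+1) − s_k) − t_k = 2**(k + 1)*(-2*k**4 - 18*k**3 - 54*k**2 - 11*k + 8)/(k**2 + 11*k + 30)

Invalid: residual \frac{2^{k + 1} \left(- 2 k^{4} - 18 k^{3} - 54 k^{2} - 11 k + 8\right)}{k^{2} + 11 k + 30} ≠ 0.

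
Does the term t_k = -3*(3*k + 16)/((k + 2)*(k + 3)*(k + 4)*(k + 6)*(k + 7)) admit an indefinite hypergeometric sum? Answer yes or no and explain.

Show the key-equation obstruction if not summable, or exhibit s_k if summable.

Compute t_(k+1)/t_k: get (k + 2)*(k + 6)*(3*k + 19)/((k + 5)*(k + 8)*(3*k + 16)).
A = k + 2, B = k + 8, C = k**2 + 31*k/3 + 80/3.
Set up (k + 2)·f(k+1) − (k + 7)·f(k) − (k**2 + 31*k/3 + 80/3) = 0.
d = 5 from the (1,1,2) case.
Coefficient equations give f(k) = k*(k + 4)*(k + 5)*(k**2 + 11*k + 36)/108.
Get s_k = R·t_k = k*(-k**2 - 11*k - 36)/(12*(k**3 + 11*k**2 + 36*k + 36)) with R(k) = B(k−1)f(k)/C(k) = k*(k + 4)*(k + 7)*(k**2 + 11*k + 36)/(36*(3*k + 16)).
Verify: 3*(-3*k - 16)/(k**5 + 22*k**4 + 185*k**3 + 740*k**2 + 1404*k + 1008) matches t_k.

Yes. s_k = k*(-k**2 - 11*k - 36)/(12*(k**3 + 11*k**2 + 36*k + 36)).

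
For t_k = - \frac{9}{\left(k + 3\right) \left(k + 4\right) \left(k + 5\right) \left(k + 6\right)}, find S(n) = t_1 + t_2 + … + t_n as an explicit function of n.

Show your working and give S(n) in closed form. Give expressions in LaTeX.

r(k) = (k + 3)/(k + 7) after simplifying.
A = k + 3, B = k + 7, C = 1.
Need (k + 3)·f(k+1) − (k + 6)·f(k) = 1.
Degrees (1,1,0) ⇒ d ≤ 3.
Solve for f: f(k) = k*(k**2 + 12*k + 47)/180 (degree 3 ≤ 3).
Then R = B(k−1)f/C = k*(k + 6)*(k**2 + 12*k + 47)/180, so s_k = R(k)·t_k = k*(-k**2 - 12*k - 47)/(20*(k + 3)*(k + 4)*(k + 5)).
s_(k+1) − s_k = -9/(k**4 + 18*k**3 + 119*k**2 + 342*k + 360) = t_k.
Σ_(k=1)^n t_k = s_(n+1) − s_(1) = ((-n**3 - 15*n**2 - 74*n - 60)/(20*(n**3 + 15*n**2 + 74*n + 120))) − (-1/40), i.e. n*(-n**2 - 15*n - 74)/(40*(n**3 + 15*n**2 + 74*n + 120)).

S(n) = \frac{n \left(- n^{2} - 15 n - 74\right)}{40 \left(n^{3} + 15 n^{2} + 74 n + 120\right)}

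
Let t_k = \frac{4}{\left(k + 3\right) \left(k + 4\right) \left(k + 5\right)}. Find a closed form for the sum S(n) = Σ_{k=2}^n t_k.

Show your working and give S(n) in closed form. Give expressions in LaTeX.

S(n) = \frac{n^{2} + 9 n - 10}{15 \left(n^{2} + 9 n + 20\right)}

Ratio r(k) = (k + 3)/(k + 6).
Factor: A=k + 3; B=k + 6; C=1.
f must satisfy (k + 3)·f(k+1) − (k + 5)·f(k) = 1.
Bound: deg f ≤ 2.
Solving with deg f ≤ 2: f(k) = k*(k + 7)/24.
R(k) = B(k−1)·f(k)/C(k) = k*(k + 5)*(k + 7)/24; s_k = R·t_k = k*(k + 7)/(6*(k + 3)*(k + 4)).
Check: Δs_k = 4/(k**3 + 12*k**2 + 47*k + 60). ✓
Telescope: S(n) = s_(n+1) − s_(2) = (n**2 + 9*n + 8)/(6*(n**2 + 9*n + 20)) − (1/10) = (n**2 + 9*n - 10)/(15*(n**2 + 9*n + 20)).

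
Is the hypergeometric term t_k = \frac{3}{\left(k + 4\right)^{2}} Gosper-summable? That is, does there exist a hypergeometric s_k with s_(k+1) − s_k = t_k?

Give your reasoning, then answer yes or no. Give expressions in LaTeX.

No — the linear system for f has no solution.

Compute t_(k+1)/t_k: get (k + 4)**2/(k + 5)**2.
Gosper form: A/B · C(k+1)/C(k) with A=k**2 + 8*k + 16, B=k**2 + 10*k + 25, C=1.
f must satisfy (k**2 + 8*k + 16)·f(k+1) − (k**2 + 8*k + 16)·f(k) = 1.
Bound: deg f ≤ 0.
f = c0 ⇒ A·f(k+1) − B(k−1)·f(k) − C = -1. The system {-1 = 0} is inconsistent; no antidifference.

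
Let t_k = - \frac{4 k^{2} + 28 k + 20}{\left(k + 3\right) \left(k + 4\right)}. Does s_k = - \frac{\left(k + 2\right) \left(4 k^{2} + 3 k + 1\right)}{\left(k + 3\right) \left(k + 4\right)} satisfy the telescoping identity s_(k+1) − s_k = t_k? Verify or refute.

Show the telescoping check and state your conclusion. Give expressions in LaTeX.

s_(k+1) = -(k + 3)*(3*k + 4*(k + 1)**2 + 4)/((k + 4)*(k + 5))
s_(k+1) − s_k = 2*(-2*k**3 - 24*k**2 - 55*k - 31)/(k**3 + 12*k**2 + 47*k + 60)
(s_(k+1) − s_k) − t_k = 2*(25*k + 19)/(k**3 + 12*k**2 + 47*k + 60)

Invalid: residual \frac{2 \left(25 k + 19\right)}{k^{3} + 12 k^{2} + 47 k + 60} ≠ 0.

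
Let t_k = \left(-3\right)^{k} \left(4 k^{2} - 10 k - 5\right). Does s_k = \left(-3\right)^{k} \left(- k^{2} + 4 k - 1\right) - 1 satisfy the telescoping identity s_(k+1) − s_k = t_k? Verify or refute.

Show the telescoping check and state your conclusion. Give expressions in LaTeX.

valid (s_(k+1) − s_k reduces to t_k)

s_(k+1) = (-3)**(k + 1)*(4*k - (k + 1)**2 + 3) - 1
s_(k+1) − s_k = (-3)**k*(4*k**2 - 10*k - 5)
(s_(k+1) − s_k) − t_k = 0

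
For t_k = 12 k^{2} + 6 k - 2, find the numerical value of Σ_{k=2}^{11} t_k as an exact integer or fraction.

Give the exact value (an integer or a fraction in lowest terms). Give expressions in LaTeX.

Σ = 6430

Compute t_(k+1)/t_k: get (6*k**2 + 15*k + 8)/(6*k**2 + 3*k - 1).
Normal form (A,B,C) = (1, 1, k**2 + k/2 - 1/6).
Need (1)·f(k+1) − (1)·f(k) = k**2 + k/2 - 1/6.
From deg A=0, deg B=0, deg C=2: d=3.
Match coefficients ⇒ f(k) = k*(4*k**2 - 3*k - 3)/12.
Then R = B(k−1)f/C = k*(4*k**2 - 3*k - 3)/(2*(6*k**2 + 3*k - 1)), so s_k = R(k)·t_k = k*(4*k**2 - 3*k - 3).
Verify: 12*k**2 + 6*k - 2 matches t_k.
Sum = s_(12) − s_(2); s_(12) = 6444, s_(2) = 14 ⇒ 6430.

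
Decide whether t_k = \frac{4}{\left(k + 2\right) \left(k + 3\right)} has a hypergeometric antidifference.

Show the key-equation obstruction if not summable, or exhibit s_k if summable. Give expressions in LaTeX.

r(k) = (k + 2)/(k + 4) after simplifying.
A = k + 2, B = k + 4, C = 1.
Need (k + 2)·f(k+1) − (k + 3)·f(k) = 1.
deg f ≤ 1 (via 1,1,0).
Solving with deg f ≤ 1: f(k) = k/2.
So s_k = (B(k−1)f/C)·t_k = (k*(k + 3)/2)·t_k = 2*k/(k + 2).
s_(k+1) − s_k = 4/(k**2 + 5*k + 6) = t_k.

Yes. s_k = \frac{2 k}{k + 2}.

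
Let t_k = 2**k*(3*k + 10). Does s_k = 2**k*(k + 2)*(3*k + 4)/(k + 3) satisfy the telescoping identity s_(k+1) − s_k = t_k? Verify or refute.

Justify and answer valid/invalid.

s_(k+1) = 2**(k + 1)*(k + 3)*(3*k + 7)/(k + 4)
s_(k+1) − s_k = 2**k*(3*k**3 + 28*k**2 + 90*k + 94)/(k**2 + 7*k + 12)
(s_(k+1) − s_k) − t_k = 2**k*(-3*k**2 - 16*k - 26)/(k**2 + 7*k + 12)

Invalid: residual 2**k*(-3*k**2 - 16*k - 26)/(k**2 + 7*k + 12) ≠ 0.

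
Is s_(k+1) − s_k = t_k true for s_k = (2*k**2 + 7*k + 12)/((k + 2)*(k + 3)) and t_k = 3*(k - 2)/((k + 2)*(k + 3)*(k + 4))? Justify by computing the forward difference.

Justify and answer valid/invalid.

s_(k+1) = (7*k + 2*(k + 1)**2 + 19)/((k + 3)*(k + 4))
s_(k+1) − s_k = 3*(k - 2)/(k**3 + 9*k**2 + 26*k + 24)
(s_(k+1) − s_k) − t_k = 0

valid (s_(k+1) − s_k reduces to t_k)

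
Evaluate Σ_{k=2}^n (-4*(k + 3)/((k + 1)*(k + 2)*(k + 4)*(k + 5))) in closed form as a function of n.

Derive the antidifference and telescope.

S(n) = (-n**2 - 7*n + 8)/(9*(n**2 + 7*n + 10))

Compute t_(k+1)/t_k: get (k + 1)*(k + 4)**2/((k + 3)**2*(k + 6)).
Gosper form: A/B · C(k+1)/C(k) with A=k + 1, B=k + 6, C=k**2 + 6*k + 9.
Need (k + 1)·f(k+1) − (k + 5)·f(k) = k**2 + 6*k + 9.
d = 4 from the (1,1,2) case.
Solving with deg f ≤ 4: f(k) = k*(k + 2)*(k + 3)*(k + 5)/8.
Then R = B(k−1)f/C = k*(k + 2)*(k + 5)**2/(8*(k + 3)), so s_k = R(k)·t_k = k*(-k - 5)/(2*(k**2 + 5*k + 4)).
s_(k+1) − s_k = 4*(-k - 3)/(k**4 + 12*k**3 + 49*k**2 + 78*k + 40) = t_k.
Evaluate: s_(n+1) = (-n**2 - 7*n - 6)/(2*(n**2 + 7*n + 10)); subtract s_(2) = -7/18 ⇒ S(n) = (-n**2 - 7*n + 8)/(9*(n**2 + 7*n + 10)).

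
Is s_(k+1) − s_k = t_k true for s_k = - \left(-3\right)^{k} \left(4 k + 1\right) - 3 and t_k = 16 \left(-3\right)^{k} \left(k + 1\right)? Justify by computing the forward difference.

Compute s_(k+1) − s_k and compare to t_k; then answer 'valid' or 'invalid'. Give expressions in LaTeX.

Valid: the claim telescopes to t_k.

s_(k+1) = 3*(-3)**k*(4*k + 5) - 3
s_(k+1) − s_k = 16*(-3)**k*(k + 1)
(s_(k+1) − s_k) − t_k = 0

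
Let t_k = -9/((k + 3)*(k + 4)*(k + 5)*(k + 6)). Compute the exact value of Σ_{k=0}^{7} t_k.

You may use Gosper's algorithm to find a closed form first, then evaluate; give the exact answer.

Compute t_(k+1)/t_k: get (k + 3)/(k + 7).
Normal form (A,B,C) = (k + 3, k + 7, 1).
Set up (k + 3)·f(k+1) − (k + 6)·f(k) − (1) = 0.
d = 3 from the (1,1,0) case.
Solve for f: f(k) = k*(k**2 + 12*k + 47)/180 (degree 3 ≤ 3).
Get s_k = R·t_k = k*(-k**2 - 12*k - 47)/(20*(k + 3)*(k + 4)*(k + 5)) with R(k) = B(k−1)f(k)/C(k) = k*(k + 6)*(k**2 + 12*k + 47)/180.
s_(k+1) − s_k = -9/(k**4 + 18*k**3 + 119*k**2 + 342*k + 360) = t_k.
Σ_(k=0)^(7) t_k = s_(8) − s_(0) = -69/1430 − (0) = -69/1430.

Σ = -69/1430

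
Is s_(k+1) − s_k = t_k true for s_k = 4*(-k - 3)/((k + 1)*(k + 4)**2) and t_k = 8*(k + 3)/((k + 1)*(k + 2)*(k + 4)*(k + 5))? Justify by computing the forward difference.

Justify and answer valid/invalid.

Invalid: residual 4*(-3*k**2 - 21*k - 34)/(k**6 + 21*k**5 + 177*k**4 + 759*k**3 + 1722*k**2 + 1920*k + 800) ≠ 0.

s_(k+1) = 4*(-k - 4)/((k + 2)*(k + 5)**2)
s_(k+1) − s_k = 4*(2*k**3 + 21*k**2 + 73*k + 86)/(k**6 + 21*k**5 + 177*k**4 + 759*k**3 + 1722*k**2 + 1920*k + 800)
(s_(k+1) − s_k) − t_k = 4*(-3*k**2 - 21*k - 34)/(k**6 + 21*k**5 + 177*k**4 + 759*k**3 + 1722*k**2 + 1920*k + 800)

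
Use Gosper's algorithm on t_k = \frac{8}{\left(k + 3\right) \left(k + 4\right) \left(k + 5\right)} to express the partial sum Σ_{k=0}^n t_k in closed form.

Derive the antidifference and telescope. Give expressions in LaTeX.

Ratio r(k) = (k + 3)/(k + 6).
Take A(k)=k + 3, B(k)=k + 6, C(k)=1.
f must satisfy (k + 3)·f(k+1) − (k + 5)·f(k) = 1.
d = 2 from the (1,1,0) case.
Solving with deg f ≤ 2: f(k) = k*(k + 7)/24.
Certificate R = B(k−1)f/C = k*(k + 5)*(k + 7)/24 gives s_k = k*(k + 7)/(3*(k + 3)*(k + 4)).
Δs = 8/(k**3 + 12*k**2 + 47*k + 60), as required.
Telescope: S(n) = s_(n+1) − s_(0) = (n**2 + 9*n + 8)/(3*(n**2 + 9*n + 20)) − (0) = (n**2 + 9*n + 8)/(3*(n**2 + 9*n + 20)).

S(n) = \frac{n^{2} + 9 n + 8}{3 \left(n^{2} + 9 n + 20\right)}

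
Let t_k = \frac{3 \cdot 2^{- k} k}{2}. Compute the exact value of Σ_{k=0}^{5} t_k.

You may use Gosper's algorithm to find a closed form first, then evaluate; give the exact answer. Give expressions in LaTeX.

The ratio is (k + 1)/(2*k).
Gosper form: A/B · C(k+1)/C(k) with A=1/2, B=1, C=k.
Key eq: (1/2)·f(k+1) = (1)·f(k) + (k).
Bound: deg f ≤ 1.
Match coefficients ⇒ f(k) = -2*(k + 1).
Then R = B(k−1)f/C = -2*(k + 1)/k, so s_k = R(k)·t_k = 3*(-k - 1)/2**k.
Δs = 3*k/(2*2**k), as required.
Sum = s_(6) − s_(0); s_(6) = -21/64, s_(0) = -3 ⇒ 171/64.

Σ = 171/64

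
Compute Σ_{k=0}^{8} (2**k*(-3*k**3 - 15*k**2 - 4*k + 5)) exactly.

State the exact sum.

Σ = -985601

Step 1: r(k) = 2*(3*k**3 + 24*k**2 + 43*k + 17)/(3*k**3 + 15*k**2 + 4*k - 5).
So A=2 and B=1, with C=k**3 + 5*k**2 + 4*k/3 - 5/3.
f must satisfy (2)·f(k+1) − (1)·f(k) = k**3 + 5*k**2 + 4*k/3 - 5/3.
Degrees (0,0,3) ⇒ d ≤ 3.
Match coefficients ⇒ f(k) = (3*k**3 - 3*k**2 - 2*k - 1)/3.
So s_k = (B(k−1)f/C)·t_k = ((3*k**3 - 3*k**2 - 2*k - 1)/(3*k**3 + 15*k**2 + 4*k - 5))·t_k = 2**k*(-3*k**3 + 3*k**2 + 2*k + 1).
s_(k+1) − s_k = 2**k*(-3*k**3 - 15*k**2 - 4*k + 5) = t_k.
Telescoping: Σ = s_(9) − s_(0) = -985600 − (1) = -985601.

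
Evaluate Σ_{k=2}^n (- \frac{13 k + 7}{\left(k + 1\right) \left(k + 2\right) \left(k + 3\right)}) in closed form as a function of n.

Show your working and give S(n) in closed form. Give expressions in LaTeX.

Ratio r(k) = (k + 1)*(13*k + 20)/((k + 4)*(13*k + 7)).
Gosper form: A/B · C(k+1)/C(k) with A=k + 1, B=k + 4, C=k + 7/13.
f must satisfy (k + 1)·f(k+1) − (k + 3)·f(k) = k + 7/13.
From deg A=1, deg B=1, deg C=1: d=2.
Match coefficients ⇒ f(k) = k*(5*k + 2)/13.
R(k) = B(k−1)·f(k)/C(k) = k*(k + 3)*(5*k + 2)/(13*k + 7); s_k = R·t_k = k*(-5*k - 2)/((k + 1)*(k + 2)).
s_(k+1) − s_k = (-13*k - 7)/(k**3 + 6*k**2 + 11*k + 6) = t_k.
s_(n+1) = (-5*n**2 - 12*n - 7)/(n**2 + 5*n + 6) and s_(2) = -2, so S(n) = (-3*n**2 - 2*n + 5)/(n**2 + 5*n + 6).

S(n) = \frac{- 3 n^{2} - 2 n + 5}{n^{2} + 5 n + 6}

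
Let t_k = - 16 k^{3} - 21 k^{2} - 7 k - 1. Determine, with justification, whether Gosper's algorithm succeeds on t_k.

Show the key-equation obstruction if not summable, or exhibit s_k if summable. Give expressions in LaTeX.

Ratio r(k) = (16*k**3 + 69*k**2 + 97*k + 45)/(16*k**3 + 21*k**2 + 7*k + 1).
Factor: A=1; B=1; C=k**3 + 21*k**2/16 + 7*k/16 + 1/16.
Need (1)·f(k+1) − (1)·f(k) = k**3 + 21*k**2/16 + 7*k/16 + 1/16.
Bound: deg f ≤ 4.
Match coefficients ⇒ f(k) = k*(4*k**3 - k**2 - 3*k + 1)/16.
Get s_k = R·t_k = k*(-4*k**3 + k**2 + 3*k - 1) with R(k) = B(k−1)f(k)/C(k) = k*(4*k**3 - k**2 - 3*k + 1)/(16*k**3 + 21*k**2 + 7*k + 1).
Δs = -16*k**3 - 21*k**2 - 7*k - 1, as required.

Yes. s_k = k \left(- 4 k^{3} + k^{2} + 3 k - 1\right).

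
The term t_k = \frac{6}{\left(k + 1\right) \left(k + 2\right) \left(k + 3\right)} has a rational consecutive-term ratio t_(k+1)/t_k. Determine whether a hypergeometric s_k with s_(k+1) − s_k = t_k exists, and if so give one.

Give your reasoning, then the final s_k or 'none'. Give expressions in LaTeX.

Ratio r(k) = (k + 1)/(k + 4).
Take A(k)=k + 1, B(k)=k + 4, C(k)=1.
f must satisfy (k + 1)·f(k+1) − (k + 3)·f(k) = 1.
deg f ≤ 2 (via 1,1,0).
A polynomial solution: f(k) = k*(k + 3)/4.
Certificate R = B(k−1)f/C = k*(k + 3)**2/4 gives s_k = 3*k*(k + 3)/(2*(k + 1)*(k + 2)).
Δs = 6/(k**3 + 6*k**2 + 11*k + 6), as required.

s_k = \frac{3 k \left(k + 3\right)}{2 \left(k + 1\right) \left(k + 2\right)}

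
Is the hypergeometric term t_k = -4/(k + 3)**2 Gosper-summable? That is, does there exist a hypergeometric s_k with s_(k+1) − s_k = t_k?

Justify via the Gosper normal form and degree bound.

No — the linear system for f has no solution.

The ratio is (k + 3)**2/(k + 4)**2.
A = k**2 + 6*k + 9, B = k**2 + 8*k + 16, C = 1.
Key eq: (k**2 + 6*k + 9)·f(k+1) = (k**2 + 6*k + 9)·f(k) + (1).
From deg A=2, deg B=2, deg C=0: d=0.
f = c0 ⇒ A·f(k+1) − B(k−1)·f(k) − C = -1. The system {-1 = 0} is inconsistent; no antidifference.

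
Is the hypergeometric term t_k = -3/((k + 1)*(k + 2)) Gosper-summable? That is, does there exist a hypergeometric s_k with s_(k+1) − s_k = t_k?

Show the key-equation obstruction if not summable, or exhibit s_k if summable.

The ratio is (k + 1)/(k + 3).
A = k + 1, B = k + 3, C = 1.
Solve (k + 1)·f(k+1) − (k + 2)·f(k) = 1.
From deg A=1, deg B=1, deg C=0: d=1.
Solve for f: f(k) = k (degree 1 ≤ 1).
So s_k = (B(k−1)f/C)·t_k = (k*(k + 2))·t_k = -3*k/(k + 1).
Verify: -3/(k**2 + 3*k + 2) matches t_k.

Yes. s_k = -3*k/(k + 1).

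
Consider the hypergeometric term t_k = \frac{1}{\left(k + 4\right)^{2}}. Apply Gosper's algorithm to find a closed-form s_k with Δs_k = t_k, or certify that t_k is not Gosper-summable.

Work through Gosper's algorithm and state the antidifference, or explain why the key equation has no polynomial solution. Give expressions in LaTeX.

none (Gosper's algorithm certifies no s_k)

Compute t_(k+1)/t_k: get (k + 4)**2/(k + 5)**2.
A = k**2 + 8*k + 16, B = k**2 + 10*k + 25, C = 1.
Solve (k**2 + 8*k + 16)·f(k+1) − (k**2 + 8*k + 16)·f(k) = 1.
deg f ≤ 0 (via 2,2,0).
Generic f = c0 gives residual -1; -1 = 0 cannot hold, so t_k is not Gosper-summable.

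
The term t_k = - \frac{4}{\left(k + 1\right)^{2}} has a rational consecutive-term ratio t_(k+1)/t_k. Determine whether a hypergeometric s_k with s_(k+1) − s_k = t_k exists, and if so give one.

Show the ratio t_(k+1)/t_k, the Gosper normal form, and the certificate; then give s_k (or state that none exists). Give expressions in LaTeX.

no hypergeometric antidifference exists

r(k) = (k + 1)**2/(k + 2)**2 after simplifying.
Factor: A=k**2 + 2*k + 1; B=k**2 + 4*k + 4; C=1.
Set up (k**2 + 2*k + 1)·f(k+1) − (k**2 + 2*k + 1)·f(k) − (1) = 0.
Bound: deg f ≤ 0.
f = c0 ⇒ A·f(k+1) − B(k−1)·f(k) − C = -1. The system {-1 = 0} is inconsistent; no antidifference.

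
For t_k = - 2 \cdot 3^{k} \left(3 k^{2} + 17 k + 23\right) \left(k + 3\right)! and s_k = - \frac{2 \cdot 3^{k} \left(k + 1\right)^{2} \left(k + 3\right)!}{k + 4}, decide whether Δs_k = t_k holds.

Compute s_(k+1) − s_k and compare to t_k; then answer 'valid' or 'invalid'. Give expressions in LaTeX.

s_(k+1) = -6*3**k*(k + 2)**2*factorial(k + 4)/(k + 5)
s_(k+1) − s_k = -2*3**k*(3*k**4 + 35*k**3 + 149*k**2 + 277*k + 187)*factorial(k + 3)/((k + 4)*(k + 5))
(s_(k+1) − s_k) − t_k = 6*3**k*(3*k**3 + 29*k**2 + 90*k + 91)*factorial(k + 3)/((k + 4)*(k + 5))

Invalid: residual \frac{6 \cdot 3^{k} \left(3 k^{3} + 29 k^{2} + 90 k + 91\right) \left(k + 3\right)!}{\left(k + 4\right) \left(k + 5\right)} ≠ 0.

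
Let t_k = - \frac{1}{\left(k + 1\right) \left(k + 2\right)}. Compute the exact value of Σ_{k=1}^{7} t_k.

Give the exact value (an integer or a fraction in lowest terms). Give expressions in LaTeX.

Σ = -7/18

t_(k+1)/t_k = (k + 1)/(k + 3).
Factor: A=k + 1; B=k + 3; C=1.
Solve (k + 1)·f(k+1) − (k + 2)·f(k) = 1.
d = 1 from the (1,1,0) case.
A polynomial solution: f(k) = k.
Certificate R = B(k−1)f/C = k*(k + 2) gives s_k = -k/(k + 1).
Δs = -1/(k**2 + 3*k + 2), as required.
Evaluate s at k=8 and k=1: -8/9 and -1/2; difference -7/18.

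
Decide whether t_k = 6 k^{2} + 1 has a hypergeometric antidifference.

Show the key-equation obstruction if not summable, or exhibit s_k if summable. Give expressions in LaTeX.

Yes. s_k = k \left(2 k^{2} - 3 k + 2\right).

Compute t_(k+1)/t_k: get (6*(k + 1)**2 + 1)/(6*k**2 + 1).
A = 1, B = 1, C = k**2 + 1/6.
Solve (1)·f(k+1) − (1)·f(k) = k**2 + 1/6.
Bound: deg f ≤ 3.
Match coefficients ⇒ f(k) = k*(2*k**2 - 3*k + 2)/6.
R(k) = B(k−1)·f(k)/C(k) = k*(2*k**2 - 3*k + 2)/(6*k**2 + 1); s_k = R·t_k = k*(2*k**2 - 3*k + 2).
Verify: 6*k**2 + 1 matches t_k.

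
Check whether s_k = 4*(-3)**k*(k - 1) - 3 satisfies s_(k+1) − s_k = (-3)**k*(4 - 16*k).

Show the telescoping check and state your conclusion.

valid (s_(k+1) − s_k reduces to t_k)

s_(k+1) = -12*(-3)**k*k - 3
s_(k+1) − s_k = (-3)**k*(4 - 16*k)
(s_(k+1) − s_k) − t_k = 0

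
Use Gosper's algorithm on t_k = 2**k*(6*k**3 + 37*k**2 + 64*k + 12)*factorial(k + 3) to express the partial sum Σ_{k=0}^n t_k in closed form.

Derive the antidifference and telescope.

r(k) = 2*(6*k**4 + 79*k**3 + 376*k**2 + 743*k + 476)/(6*k**3 + 37*k**2 + 64*k + 12) after simplifying.
A = 2*k + 8, B = 1, C = k**3 + 37*k**2/6 + 32*k/3 + 2.
Need (2*k + 8)·f(k+1) − (1)·f(k) = k**3 + 37*k**2/6 + 32*k/3 + 2.
Bound: deg f ≤ 2.
Solving with deg f ≤ 2: f(k) = (3*k**2 + 2*k - 4)/6.
Certificate R = B(k−1)f/C = (3*k**2 + 2*k - 4)/(6*k**3 + 37*k**2 + 64*k + 12) gives s_k = 2**k*(3*k**2 + 2*k - 4)*factorial(k + 3).
s_(k+1) − s_k = 2**k*(6*k**3 + 37*k**2 + 64*k + 12)*factorial(k + 3) = t_k.
Evaluate: s_(n+1) = 2**(n + 1)*(3*n**2 + 8*n + 1)*factorial(n + 4); subtract s_(0) = -24 ⇒ S(n) = 6*2**n*n**2*factorial(n + 4) + 16*2**n*n*factorial(n + 4) + 2*2**n*factorial(n + 4) + 24.

S(n) = 6*2**n*n**2*factorial(n + 4) + 16*2**n*n*factorial(n + 4) + 2*2**n*factorial(n + 4) + 24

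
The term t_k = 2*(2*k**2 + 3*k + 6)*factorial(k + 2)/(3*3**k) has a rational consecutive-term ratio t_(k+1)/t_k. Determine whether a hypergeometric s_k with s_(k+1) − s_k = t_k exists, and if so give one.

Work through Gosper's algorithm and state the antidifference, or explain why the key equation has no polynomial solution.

t_(k+1)/t_k = (k + 3)*(3*k + 2*(k + 1)**2 + 9)/(3*(2*k**2 + 3*k + 6)).
A = k/3 + 1, B = 1, C = k**2 + 3*k/2 + 3.
Need (k/3 + 1)·f(k+1) − (1)·f(k) = k**2 + 3*k/2 + 3.
From deg A=1, deg B=0, deg C=2: d=1.
Solve for f: f(k) = 3*(2*k + 1)/2 (degree 1 ≤ 1).
R(k) = B(k−1)·f(k)/C(k) = 3*(2*k + 1)/(2*k**2 + 3*k + 6); s_k = R·t_k = 2*(2*k + 1)*factorial(k + 2)/3**k.
s_(k+1) − s_k = 2*(2*k**2 + 3*k + 6)*factorial(k + 2)/(3*3**k) = t_k.

s_k = 2*(2*k + 1)*factorial(k + 2)/3**k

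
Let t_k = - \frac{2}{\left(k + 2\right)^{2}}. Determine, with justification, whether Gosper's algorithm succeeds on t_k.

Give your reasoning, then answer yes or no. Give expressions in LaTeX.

No; the coefficient equations for f are inconsistent.

t_(k+1)/t_k = (k + 2)**2/(k + 3)**2.
Gosper form: A/B · C(k+1)/C(k) with A=k**2 + 4*k + 4, B=k**2 + 6*k + 9, C=1.
Set up (k**2 + 4*k + 4)·f(k+1) − (k**2 + 4*k + 4)·f(k) − (1) = 0.
deg f ≤ 0 (via 2,2,0).
f = c0 ⇒ A·f(k+1) − B(k−1)·f(k) − C = -1. The system {-1 = 0} is inconsistent; no antidifference.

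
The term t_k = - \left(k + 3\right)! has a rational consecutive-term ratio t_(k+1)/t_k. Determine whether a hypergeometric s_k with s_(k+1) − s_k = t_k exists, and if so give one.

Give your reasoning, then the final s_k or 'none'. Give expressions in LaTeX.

Step 1: r(k) = k + 4.
A = k + 4, B = 1, C = 1.
Key eq: (k + 4)·f(k+1) = (1)·f(k) + (1).
d = -1 from the (1,0,0) case.
Negative degree bound (-1): no f exists, t_k not Gosper-summable.

none — t_k is not Gosper-summable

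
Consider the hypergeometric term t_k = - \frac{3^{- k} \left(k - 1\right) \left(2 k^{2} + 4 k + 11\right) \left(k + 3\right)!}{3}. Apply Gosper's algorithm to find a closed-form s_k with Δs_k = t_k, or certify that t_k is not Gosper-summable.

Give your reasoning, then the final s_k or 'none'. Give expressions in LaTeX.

s_k = 3^{- k} \left(- 2 k^{2} + 4 k + 3\right) \left(k + 3\right)!

Step 1: r(k) = k*(k + 4)*(4*k + 2*(k + 1)**2 + 15)/(3*(k - 1)*(2*k**2 + 4*k + 11)).
Gosper form: A/B · C(k+1)/C(k) with A=k/3 + 4/3, B=1, C=k**3 + k**2 + 7*k/2 - 11/2.
Need (k/3 + 4/3)·f(k+1) − (1)·f(k) = k**3 + k**2 + 7*k/2 - 11/2.
deg f ≤ 2 (via 1,0,3).
Solve for f: f(k) = 3*(2*k**2 - 4*k - 3)/2 (degree 2 ≤ 2).
Then R = B(k−1)f/C = 3*(2*k**2 - 4*k - 3)/((k - 1)*(2*k**2 + 4*k + 11)), so s_k = R(k)·t_k = (-2*k**2 + 4*k + 3)*factorial(k + 3)/3**k.
Δs = -(k - 1)*(2*k**2 + 4*k + 11)*factorial(k + 3)/(3*3**k), as required.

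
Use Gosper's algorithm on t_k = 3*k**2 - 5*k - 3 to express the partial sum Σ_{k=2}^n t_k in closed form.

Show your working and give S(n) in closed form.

S(n) = n**3 - n**2 - 5*n + 5

Step 1: r(k) = (3*k**2 + k - 5)/(3*k**2 - 5*k - 3).
Normal form (A,B,C) = (1, 1, k**2 - 5*k/3 - 1).
Key eq: (1)·f(k+1) = (1)·f(k) + (k**2 - 5*k/3 - 1).
d = 3 from the (0,0,2) case.
Match coefficients ⇒ f(k) = k**2*(k - 4)/3.
Certificate R = B(k−1)f/C = k**2*(k - 4)/(3*k**2 - 5*k - 3) gives s_k = k**2*(k - 4).
Check: Δs_k = 3*k**2 - 5*k - 3. ✓
Telescope: S(n) = s_(n+1) − s_(2) = n**3 - n**2 - 5*n - 3 − (-8) = n**3 - n**2 - 5*n + 5.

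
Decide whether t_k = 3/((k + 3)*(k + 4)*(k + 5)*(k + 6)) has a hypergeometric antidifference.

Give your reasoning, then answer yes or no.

Yes. s_k = k*(k**2 + 12*k + 47)/(60*(k + 3)*(k + 4)*(k + 5)).

Step 1: r(k) = (k + 3)/(k + 7).
Take A(k)=k + 3, B(k)=k + 7, C(k)=1.
Key eq: (k + 3)·f(k+1) = (k + 6)·f(k) + (1).
deg f ≤ 3 (via 1,1,0).
Match coefficients ⇒ f(k) = k*(k**2 + 12*k + 47)/180.
R(k) = B(k−1)·f(k)/C(k) = k*(k + 6)*(k**2 + 12*k + 47)/180; s_k = R·t_k = k*(k**2 + 12*k + 47)/(60*(k + 3)*(k + 4)*(k + 5)).
Check: Δs_k = 3/(k**4 + 18*k**3 + 119*k**2 + 342*k + 360). ✓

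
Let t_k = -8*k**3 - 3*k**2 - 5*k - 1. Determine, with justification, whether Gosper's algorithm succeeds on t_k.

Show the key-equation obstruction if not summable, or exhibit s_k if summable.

Yes. s_k = k*(-2*k**3 + 3*k**2 - 3*k + 1).

Step 1: r(k) = (8*k**3 + 27*k**2 + 35*k + 17)/(8*k**3 + 3*k**2 + 5*k + 1).
Gosper form: A/B · C(k+1)/C(k) with A=1, B=1, C=k**3 + 3*k**2/8 + 5*k/8 + 1/8.
Set up (1)·f(k+1) − (1)·f(k) − (k**3 + 3*k**2/8 + 5*k/8 + 1/8) = 0.
Bound: deg f ≤ 4.
A polynomial solution: f(k) = k*(2*k - 1)*(k**2 - k + 1)/8.
R(k) = B(k−1)·f(k)/C(k) = k*(2*k - 1)*(k**2 - k + 1)/(8*k**3 + 3*k**2 + 5*k + 1); s_k = R·t_k = k*(-2*k**3 + 3*k**2 - 3*k + 1).
Verify: -8*k**3 - 3*k**2 - 5*k - 1 matches t_k.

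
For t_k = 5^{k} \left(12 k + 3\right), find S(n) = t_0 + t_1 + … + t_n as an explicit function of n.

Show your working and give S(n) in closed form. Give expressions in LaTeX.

Ratio r(k) = 5*(4*k + 5)/(4*k + 1).
So A=5 and B=1, with C=k + 1/4.
f must satisfy (5)·f(k+1) − (1)·f(k) = k + 1/4.
Degrees (0,0,1) ⇒ d ≤ 1.
Match coefficients ⇒ f(k) = (k - 1)/4.
Get s_k = R·t_k = 3*5**k*(k - 1) with R(k) = B(k−1)f(k)/C(k) = (k - 1)/(4*k + 1).
Check: Δs_k = 5**k*(12*k + 3). ✓
s_(n+1) = 15*5**n*n and s_(0) = -3, so S(n) = 15*5**n*n + 3.

S(n) = 15 \cdot 5^{n} n + 3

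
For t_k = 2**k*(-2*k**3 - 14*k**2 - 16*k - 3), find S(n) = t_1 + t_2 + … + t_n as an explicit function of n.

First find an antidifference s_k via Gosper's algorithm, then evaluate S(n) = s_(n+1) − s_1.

S(n) = -4*2**n*n**3 - 16*2**n*n**2 - 12*2**n*n - 6*2**n + 6

Ratio r(k) = 2*(2*k**3 + 20*k**2 + 50*k + 35)/(2*k**3 + 14*k**2 + 16*k + 3).
A = 2, B = 1, C = k**3 + 7*k**2 + 8*k + 3/2.
Key eq: (2)·f(k+1) = (1)·f(k) + (k**3 + 7*k**2 + 8*k + 3/2).
Degrees (0,0,3) ⇒ d ≤ 3.
Match coefficients ⇒ f(k) = (2*k**3 + 2*k**2 - 4*k + 3)/2.
Certificate R = B(k−1)f/C = (2*k**3 + 2*k**2 - 4*k + 3)/(2*k**3 + 14*k**2 + 16*k + 3) gives s_k = 2**k*(-2*k**3 - 2*k**2 + 4*k - 3).
Verify: 2**k*(-2*k**3 - 14*k**2 - 16*k - 3) matches t_k.
Evaluate: s_(n+1) = 2**(n + 1)*(-2*n**3 - 8*n**2 - 6*n - 3); subtract s_(1) = -6 ⇒ S(n) = -4*2**n*n**3 - 16*2**n*n**2 - 12*2**n*n - 6*2**n + 6.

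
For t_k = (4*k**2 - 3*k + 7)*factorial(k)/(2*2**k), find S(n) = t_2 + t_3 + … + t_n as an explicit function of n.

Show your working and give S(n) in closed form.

S(n) = 2**(-n - 1)*(-5*2**n + 4*n**2*factorial(n) + 5*n*factorial(n) + factorial(n))

Compute t_(k+1)/t_k: get (k + 1)*(-3*k + 4*(k + 1)**2 + 4)/(2*(4*k**2 - 3*k + 7)).
Factor: A=k/2 + 1/2; B=1; C=k**2 - 3*k/4 + 7/4.
Key eq: (k/2 + 1/2)·f(k+1) = (1)·f(k) + (k**2 - 3*k/4 + 7/4).
Degrees (1,0,2) ⇒ d ≤ 1.
Solve for f: f(k) = (4*k - 3)/2 (degree 1 ≤ 1).
R(k) = B(k−1)·f(k)/C(k) = 2*(4*k - 3)/(4*k**2 - 3*k + 7); s_k = R·t_k = (4*k - 3)*factorial(k)/2**k.
Check: Δs_k = (4*k**2 - 3*k + 7)*factorial(k)/(2*2**k). ✓
s_(n+1) = 2**(-n - 1)*(4*n + 1)*factorial(n + 1) and s_(2) = 5/2, so S(n) = 2**(-n - 1)*(-5*2**n + 4*n**2*factorial(n) + 5*n*factorial(n) + factorial(n)).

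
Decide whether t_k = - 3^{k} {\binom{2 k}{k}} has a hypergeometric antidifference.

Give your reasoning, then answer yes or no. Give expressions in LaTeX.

No — t_k has no hypergeometric antidifference.

Compute t_(k+1)/t_k: get 6*(2*k + 1)/(k + 1).
So A=12*k + 6 and B=k + 1, with C=1.
Key eq: (12*k + 6)·f(k+1) = (k)·f(k) + (1).
d = -1 from the (1,1,0) case.
deg f ≤ -1 is impossible — no certificate.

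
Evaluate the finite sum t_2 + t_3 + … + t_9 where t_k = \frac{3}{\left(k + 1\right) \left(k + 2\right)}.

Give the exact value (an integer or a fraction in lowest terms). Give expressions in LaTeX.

Compute t_(k+1)/t_k: get (k + 1)/(k + 3).
Take A(k)=k + 1, B(k)=k + 3, C(k)=1.
Key eq: (k + 1)·f(k+1) = (k + 2)·f(k) + (1).
deg f ≤ 1 (via 1,1,0).
Match coefficients ⇒ f(k) = k.
So s_k = (B(k−1)f/C)·t_k = (k*(k + 2))·t_k = 3*k/(k + 1).
Δs = 3/(k**2 + 3*k + 2), as required.
Telescoping: Σ = s_(10) − s_(2) = 30/11 − (2) = 8/11.

Σ = 8/11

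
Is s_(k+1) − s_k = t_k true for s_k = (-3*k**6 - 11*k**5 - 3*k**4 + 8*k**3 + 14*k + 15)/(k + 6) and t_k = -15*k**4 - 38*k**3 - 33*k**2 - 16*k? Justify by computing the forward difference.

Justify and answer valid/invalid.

Invalid: residual 3*(12*k**5 + 126*k**4 + 264*k**3 + 213*k**2 + 99*k + 5)/(k**2 + 13*k + 42) ≠ 0.

s_(k+1) = (-3*k**6 - 29*k**5 - 103*k**4 - 174*k**3 - 149*k**2 - 47*k + 20)/(k + 7)
s_(k+1) − s_k = (-15*k**6 - 197*k**5 - 779*k**4 - 1249*k**3 - 955*k**2 - 375*k + 15)/(k**2 + 13*k + 42)
(s_(k+1) − s_k) − t_k = 3*(12*k**5 + 126*k**4 + 264*k**3 + 213*k**2 + 99*k + 5)/(k**2 + 13*k + 42)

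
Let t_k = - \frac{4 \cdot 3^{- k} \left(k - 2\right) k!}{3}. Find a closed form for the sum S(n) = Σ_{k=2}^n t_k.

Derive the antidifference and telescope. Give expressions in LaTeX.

r(k) = (k**2 - 1)/(3*(k - 2)) after simplifying.
Factor: A=k/3 + 1/3; B=1; C=k - 2.
Set up (k/3 + 1/3)·f(k+1) − (1)·f(k) − (k - 2) = 0.
deg f ≤ 0 (via 1,0,1).
Solve for f: f(k) = 3 (degree 0 ≤ 0).
Then R = B(k−1)f/C = 3/(k - 2), so s_k = R(k)·t_k = -4*factorial(k)/3**k.
s_(k+1) − s_k = -4*(k - 2)*factorial(k)/(3*3**k) = t_k.
Telescope: S(n) = s_(n+1) − s_(2) = -4*3**(-n - 1)*factorial(n + 1) − (-8/9) = 3**(-n - 2)*(8*3**n - 12*n*factorial(n) - 12*factorial(n)).

S(n) = 3^{- n - 2} \left(8 \cdot 3^{n} - 12 n n! - 12 n!\right)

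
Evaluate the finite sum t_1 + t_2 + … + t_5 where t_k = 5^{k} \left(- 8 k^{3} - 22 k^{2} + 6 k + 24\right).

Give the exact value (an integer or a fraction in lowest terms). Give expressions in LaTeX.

Step 1: r(k) = 5*k*(4*k**2 + 23*k + 31)/(4*k**3 + 11*k**2 - 3*k - 12).
So A=5 and B=1, with C=k**3 + 11*k**2/4 - 3*k/4 - 3.
Set up (5)·f(k+1) − (1)·f(k) − (k**3 + 11*k**2/4 - 3*k/4 - 3) = 0.
Bound: deg f ≤ 3.
Solve for f: f(k) = (2*k**3 - 2*k**2 - 4*k - 1)/8 (degree 3 ≤ 3).
Get s_k = R·t_k = 5**k*(-2*k**3 + 2*k**2 + 4*k + 1) with R(k) = B(k−1)f(k)/C(k) = (2*k**3 - 2*k**2 - 4*k - 1)/(2*(k - 1)*(4*k**2 + 15*k + 12)).
Δs = 5**k*(-8*k**3 - 22*k**2 + 6*k + 24), as required.
Sum = s_(6) − s_(1); s_(6) = -5234375, s_(1) = 25 ⇒ -5234400.

Σ = -5234400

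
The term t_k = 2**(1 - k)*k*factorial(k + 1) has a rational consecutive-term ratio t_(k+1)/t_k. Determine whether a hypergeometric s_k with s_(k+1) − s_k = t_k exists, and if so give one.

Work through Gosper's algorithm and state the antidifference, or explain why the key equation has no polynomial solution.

The ratio is (k + 1)*(k + 2)/(2*k).
Factor: A=k/2 + 1; B=1; C=k.
f must satisfy (k/2 + 1)·f(k+1) − (1)·f(k) = k.
deg f ≤ 0 (via 1,0,1).
Match coefficients ⇒ f(k) = 2.
Get s_k = R·t_k = 2**(2 - k)*factorial(k + 1) with R(k) = B(k−1)f(k)/C(k) = 2/k.
s_(k+1) − s_k = 2**(1 - k)*k*factorial(k + 1) = t_k.

s_k = 2**(2 - k)*factorial(k + 1)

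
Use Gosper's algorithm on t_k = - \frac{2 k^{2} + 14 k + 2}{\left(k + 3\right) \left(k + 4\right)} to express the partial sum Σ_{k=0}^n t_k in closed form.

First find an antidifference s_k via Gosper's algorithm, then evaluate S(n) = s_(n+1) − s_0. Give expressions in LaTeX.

S(n) = \frac{2 \left(- 3 n^{2} - 4 n - 1\right)}{3 \left(n + 4\right)}

Ratio r(k) = (k + 3)*(7*k + (k + 1)**2 + 8)/((k + 5)*(k**2 + 7*k + 1)).
Take A(k)=k + 3, B(k)=k + 5, C(k)=k**2 + 7*k + 1.
f must satisfy (k + 3)·f(k+1) − (k + 4)·f(k) = k**2 + 7*k + 1.
d = 2 from the (1,1,2) case.
Match coefficients ⇒ f(k) = k*(3*k - 2)/3.
So s_k = (B(k−1)f/C)·t_k = (k*(k + 4)*(3*k - 2)/(3*(k**2 + 7*k + 1)))·t_k = 2*k*(2 - 3*k)/(3*(k + 3)).
s_(k+1) − s_k = 2*(-k**2 - 7*k - 1)/(k**2 + 7*k + 12) = t_k.
s_(n+1) = 2*(-3*n**2 - 4*n - 1)/(3*(n + 4)) and s_(0) = 0, so S(n) = 2*(-3*n**2 - 4*n - 1)/(3*(n + 4)).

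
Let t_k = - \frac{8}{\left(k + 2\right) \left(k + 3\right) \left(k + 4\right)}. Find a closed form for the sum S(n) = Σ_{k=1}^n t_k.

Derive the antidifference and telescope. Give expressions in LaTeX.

S(n) = \frac{n \left(- n - 7\right)}{3 \left(n^{2} + 7 n + 12\right)}

Compute t_(k+1)/t_k: get (k + 2)/(k + 5).
Factor: A=k + 2; B=k + 5; C=1.
Key eq: (k + 2)·f(k+1) = (k + 4)·f(k) + (1).
deg f ≤ 2 (via 1,1,0).
Coefficient equations give f(k) = k*(k + 5)/12.
R(k) = B(k−1)·f(k)/C(k) = k*(k + 4)*(k + 5)/12; s_k = R·t_k = 2*k*(-k - 5)/(3*(k + 2)*(k + 3)).
s_(k+1) − s_k = -8/(k**3 + 9*k**2 + 26*k + 24) = t_k.
Evaluate: s_(n+1) = 2*(-n**2 - 7*n - 6)/(3*(n**2 + 7*n + 12)); subtract s_(1) = -1/3 ⇒ S(n) = n*(-n - 7)/(3*(n**2 + 7*n + 12)).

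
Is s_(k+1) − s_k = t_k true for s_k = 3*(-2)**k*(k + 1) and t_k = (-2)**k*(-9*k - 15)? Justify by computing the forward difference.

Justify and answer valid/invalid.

Valid: the claim telescopes to t_k.

s_(k+1) = 3*(-2)**(k + 1)*(k + 2)
s_(k+1) − s_k = (-2)**k*(-9*k - 15)
(s_(k+1) − s_k) − t_k = 0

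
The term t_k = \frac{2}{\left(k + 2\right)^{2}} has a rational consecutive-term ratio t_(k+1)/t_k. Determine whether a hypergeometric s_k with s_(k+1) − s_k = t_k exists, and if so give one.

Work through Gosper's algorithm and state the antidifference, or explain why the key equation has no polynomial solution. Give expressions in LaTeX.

none — t_k is not Gosper-summable

Ratio r(k) = (k + 2)**2/(k + 3)**2.
So A=k**2 + 4*k + 4 and B=k**2 + 6*k + 9, with C=1.
Need (k**2 + 4*k + 4)·f(k+1) − (k**2 + 4*k + 4)·f(k) = 1.
d = 0 from the (2,2,0) case.
Generic f = c0 gives residual -1; -1 = 0 cannot hold, so t_k is not Gosper-summable.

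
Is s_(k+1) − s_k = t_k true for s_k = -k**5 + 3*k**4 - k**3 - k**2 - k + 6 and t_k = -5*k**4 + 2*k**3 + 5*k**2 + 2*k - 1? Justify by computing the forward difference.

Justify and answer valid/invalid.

s_(k+1) = -k**5 - 2*k**4 + k**3 + 4*k**2 + k + 5
s_(k+1) − s_k = -5*k**4 + 2*k**3 + 5*k**2 + 2*k - 1
(s_(k+1) − s_k) − t_k = 0

valid (s_(k+1) − s_k reduces to t_k)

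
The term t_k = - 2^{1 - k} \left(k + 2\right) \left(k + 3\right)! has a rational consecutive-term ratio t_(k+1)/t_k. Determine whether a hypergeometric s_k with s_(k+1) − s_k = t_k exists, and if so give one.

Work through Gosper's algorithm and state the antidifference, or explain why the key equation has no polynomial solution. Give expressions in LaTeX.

t_(k+1)/t_k = (k + 3)*(k + 4)/(2*(k + 2)).
Gosper form: A/B · C(k+1)/C(k) with A=k/2 + 2, B=1, C=k + 2.
Key eq: (k/2 + 2)·f(k+1) = (1)·f(k) + (k + 2).
d = 0 from the (1,0,1) case.
Match coefficients ⇒ f(k) = 2.
Certificate R = B(k−1)f/C = 2/(k + 2) gives s_k = -2**(2 - k)*factorial(k + 3).
Check: Δs_k = -2**(1 - k)*(k + 2)*factorial(k + 3). ✓

s_k = - 2^{2 - k} \left(k + 3\right)!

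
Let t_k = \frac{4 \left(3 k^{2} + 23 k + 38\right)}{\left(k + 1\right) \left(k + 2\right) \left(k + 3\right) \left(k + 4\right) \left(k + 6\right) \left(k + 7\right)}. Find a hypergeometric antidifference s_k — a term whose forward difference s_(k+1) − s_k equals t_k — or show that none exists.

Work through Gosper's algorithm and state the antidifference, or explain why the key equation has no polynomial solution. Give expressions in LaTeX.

s_k = \frac{2 k \left(k^{2} + 10 k + 27\right)}{9 \left(k^{3} + 10 k^{2} + 27 k + 18\right)}

Step 1: r(k) = (k + 1)*(k + 6)*(23*k + 3*(k + 1)**2 + 61)/((k + 5)*(k + 8)*(3*k**2 + 23*k + 38)).
Factor: A=k + 1; B=k + 8; C=k**3 + 38*k**2/3 + 51*k + 190/3.
Need (k + 1)·f(k+1) − (k + 7)·f(k) = k**3 + 38*k**2/3 + 51*k + 190/3.
From deg A=1, deg B=1, deg C=3: d=6.
A polynomial solution: f(k) = k*(k + 2)*(k + 4)*(k + 5)*(k**2 + 10*k + 27)/54.
So s_k = (B(k−1)f/C)·t_k = (k*(k + 2)*(k + 4)*(k + 7)*(k**2 + 10*k + 27)/(18*(3*k**2 + 23*k + 38)))·t_k = 2*k*(k**2 + 10*k + 27)/(9*(k**3 + 10*k**2 + 27*k + 18)).
s_(k+1) − s_k = 4*(3*k**2 + 23*k + 38)/(k**6 + 23*k**5 + 207*k**4 + 925*k**3 + 2144*k**2 + 2412*k + 1008) = t_k.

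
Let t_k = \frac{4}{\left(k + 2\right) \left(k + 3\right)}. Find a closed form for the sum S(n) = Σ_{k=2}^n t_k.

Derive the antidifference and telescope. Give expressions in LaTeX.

S(n) = \frac{n - 1}{n + 3}

t_(k+1)/t_k = (k + 2)/(k + 4).
So A=k + 2 and B=k + 4, with C=1.
Need (k + 2)·f(k+1) − (k + 3)·f(k) = 1.
Degrees (1,1,0) ⇒ d ≤ 1.
Coefficient equations give f(k) = k/2.
R(k) = B(k−1)·f(k)/C(k) = k*(k + 3)/2; s_k = R·t_k = 2*k/(k + 2).
Δs = 4/(k**2 + 5*k + 6), as required.
Σ_(k=2)^n t_k = s_(n+1) − s_(2) = (2*(n + 1)/(n + 3)) − (1), i.e. (n - 1)/(n + 3).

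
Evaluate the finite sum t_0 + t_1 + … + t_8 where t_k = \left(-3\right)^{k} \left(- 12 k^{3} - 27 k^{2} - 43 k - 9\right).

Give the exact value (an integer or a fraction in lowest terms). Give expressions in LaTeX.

Σ = -43696257

The ratio is 3*(-12*k**3 - 63*k**2 - 133*k - 91)/(12*k**3 + 27*k**2 + 43*k + 9).
So A=-3 and B=1, with C=k**3 + 9*k**2/4 + 43*k/12 + 3/4.
Solve (-3)·f(k+1) − (1)·f(k) = k**3 + 9*k**2/4 + 43*k/12 + 3/4.
From deg A=0, deg B=0, deg C=3: d=3.
Match coefficients ⇒ f(k) = -(3*k**3 + 4*k - 3)/12.
Get s_k = R·t_k = (-3)**k*(3*k**3 + 4*k - 3) with R(k) = B(k−1)f(k)/C(k) = -(3*k**3 + 4*k - 3)/(12*k**3 + 27*k**2 + 43*k + 9).
Δs = (-3)**k*(-3*k**3 - 16*k - 9*(k + 1)**3), as required.
Σ_(k=0)^(8) t_k = s_(9) − s_(0) = -43696260 − (-3) = -43696257.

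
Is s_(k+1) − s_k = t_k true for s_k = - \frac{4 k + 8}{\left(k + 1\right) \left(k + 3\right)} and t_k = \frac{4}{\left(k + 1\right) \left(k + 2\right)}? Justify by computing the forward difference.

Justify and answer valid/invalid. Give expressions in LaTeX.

Invalid: residual \frac{4 \left(- 2 k - 5\right)}{k^{4} + 10 k^{3} + 35 k^{2} + 50 k + 24} ≠ 0.

s_(k+1) = 4*(-k - 3)/((k + 2)*(k + 4))
s_(k+1) − s_k = 4*(k**2 + 5*k + 7)/(k**4 + 10*k**3 + 35*k**2 + 50*k + 24)
(s_(k+1) − s_k) − t_k = 4*(-2*k - 5)/(k**4 + 10*k**3 + 35*k**2 + 50*k + 24)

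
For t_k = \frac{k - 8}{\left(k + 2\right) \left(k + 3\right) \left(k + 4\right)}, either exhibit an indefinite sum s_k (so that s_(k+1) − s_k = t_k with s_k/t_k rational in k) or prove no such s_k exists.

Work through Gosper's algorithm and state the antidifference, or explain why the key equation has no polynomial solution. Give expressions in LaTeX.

Step 1: r(k) = (k - 7)*(k + 2)/((k - 8)*(k + 5)).
Take A(k)=k + 2, B(k)=k + 5, C(k)=k - 8.
Need (k + 2)·f(k+1) − (k + 4)·f(k) = k - 8.
deg f ≤ 2 (via 1,1,1).
Coefficient equations give f(k) = -k*(k + 7)/2.
R(k) = B(k−1)·f(k)/C(k) = -k*(k + 4)*(k + 7)/(2*(k - 8)); s_k = R·t_k = k*(-k - 7)/(2*(k + 2)*(k + 3)).
Δs = (k - 8)/(k**3 + 9*k**2 + 26*k + 24), as required.

s_k = \frac{k \left(- k - 7\right)}{2 \left(k + 2\right) \left(k + 3\right)}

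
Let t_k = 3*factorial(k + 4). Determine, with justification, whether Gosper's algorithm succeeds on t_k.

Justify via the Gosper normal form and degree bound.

Ratio r(k) = k + 5.
Factor: A=k + 5; B=1; C=1.
Solve (k + 5)·f(k+1) − (1)·f(k) = 1.
d = -1 from the (1,0,0) case.
Negative degree bound (-1): no f exists, t_k not Gosper-summable.

No — t_k has no hypergeometric antidifference.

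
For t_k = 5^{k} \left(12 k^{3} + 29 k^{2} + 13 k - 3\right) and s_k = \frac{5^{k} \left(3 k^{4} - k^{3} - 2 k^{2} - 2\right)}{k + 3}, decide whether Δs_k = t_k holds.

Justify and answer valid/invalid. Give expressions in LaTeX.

Invalid: residual \frac{5^{k} \left(- 24 k^{4} - 124 k^{3} - 208 k^{2} - 68 k + 14\right)}{k^{2} + 7 k + 12} ≠ 0.

s_(k+1) = 5**(k + 1)*(3*(k + 1)**4 - (k + 1)**3 - 2*(k + 1)**2 - 2)/(k + 4)
s_(k+1) − s_k = 5**k*(12*k**5 + 89*k**4 + 236*k**3 + 228*k**2 + 67*k - 22)/(k**2 + 7*k + 12)
(s_(k+1) − s_k) − t_k = 5**k*(-24*k**4 - 124*k**3 - 208*k**2 - 68*k + 14)/(k**2 + 7*k + 12)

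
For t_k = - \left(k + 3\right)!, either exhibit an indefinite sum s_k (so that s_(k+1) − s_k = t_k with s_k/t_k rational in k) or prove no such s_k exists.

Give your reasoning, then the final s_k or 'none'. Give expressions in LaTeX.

r(k) = k + 4 after simplifying.
A = k + 4, B = 1, C = 1.
Key eq: (k + 4)·f(k+1) = (1)·f(k) + (1).
Degrees (1,0,0) ⇒ d ≤ -1.
deg f ≤ -1 is impossible — no certificate.

none — t_k is not Gosper-summable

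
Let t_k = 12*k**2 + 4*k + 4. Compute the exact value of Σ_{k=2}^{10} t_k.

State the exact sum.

Σ = 4860

r(k) = (k + 3*(k + 1)**2 + 2)/(3*k**2 + k + 1) after simplifying.
So A=1 and B=1, with C=k**2 + k/3 + 1/3.
Need (1)·f(k+1) − (1)·f(k) = k**2 + k/3 + 1/3.
From deg A=0, deg B=0, deg C=2: d=3.
Coefficient equations give f(k) = k*(k**2 - k + 1)/3.
Get s_k = R·t_k = 4*k*(k**2 - k + 1) with R(k) = B(k−1)f(k)/C(k) = k*(k**2 - k + 1)/(3*k**2 + k + 1).
Check: Δs_k = 12*k**2 + 4*k + 4. ✓
Σ_(k=2)^(10) t_k = s_(11) − s_(2) = 4884 − (24) = 4860.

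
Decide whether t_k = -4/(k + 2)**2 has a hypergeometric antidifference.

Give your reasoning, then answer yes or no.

t_(k+1)/t_k = (k + 2)**2/(k + 3)**2.
So A=k**2 + 4*k + 4 and B=k**2 + 6*k + 9, with C=1.
Need (k**2 + 4*k + 4)·f(k+1) − (k**2 + 4*k + 4)·f(k) = 1.
deg f ≤ 0 (via 2,2,0).
Put f(k) = c0: A·f(k+1) − B(k−1)·f(k) − C = -1; need -1 = 0 — inconsistent ⇒ no f, not summable.

No — the linear system for f has no solution.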